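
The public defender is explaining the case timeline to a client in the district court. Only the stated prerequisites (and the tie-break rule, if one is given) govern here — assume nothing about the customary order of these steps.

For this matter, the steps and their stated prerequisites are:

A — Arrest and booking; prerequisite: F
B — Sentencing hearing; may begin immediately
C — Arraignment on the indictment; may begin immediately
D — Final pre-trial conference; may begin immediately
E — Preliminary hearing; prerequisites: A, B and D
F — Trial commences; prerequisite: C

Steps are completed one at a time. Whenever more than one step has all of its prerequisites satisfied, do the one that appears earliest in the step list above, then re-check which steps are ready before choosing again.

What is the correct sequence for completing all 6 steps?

B, C and D have no prerequisites; B is listed earlier, so B is first.
Ready: C and D. C is listed earlier → C.
Now D and F have their prerequisites met. D is listed earlier, so D next.
Next only F has its prerequisites met → F.
A is the only step now ready → A.
E is the only step now ready → E.

B → C → D → F → A → E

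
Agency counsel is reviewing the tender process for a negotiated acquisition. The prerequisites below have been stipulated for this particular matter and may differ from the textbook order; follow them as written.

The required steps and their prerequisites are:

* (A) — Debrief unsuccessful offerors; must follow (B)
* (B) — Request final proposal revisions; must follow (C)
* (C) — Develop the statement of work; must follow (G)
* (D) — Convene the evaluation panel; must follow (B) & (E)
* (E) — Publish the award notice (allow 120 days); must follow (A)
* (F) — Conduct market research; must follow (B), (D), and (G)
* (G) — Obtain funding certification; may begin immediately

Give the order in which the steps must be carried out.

Only (G) has no prerequisites, so it is first.
That leaves (C) as the only ready step → (C).
That leaves (B) as the only ready step → (B).
That leaves (A) as the only ready step → (A).
(E) needed (A), now all done → (E).
That leaves (D) as the only ready step → (D).
Next only (F) has its prerequisites met → (F).

(G), (C), (B), (A), (E), (D), (F)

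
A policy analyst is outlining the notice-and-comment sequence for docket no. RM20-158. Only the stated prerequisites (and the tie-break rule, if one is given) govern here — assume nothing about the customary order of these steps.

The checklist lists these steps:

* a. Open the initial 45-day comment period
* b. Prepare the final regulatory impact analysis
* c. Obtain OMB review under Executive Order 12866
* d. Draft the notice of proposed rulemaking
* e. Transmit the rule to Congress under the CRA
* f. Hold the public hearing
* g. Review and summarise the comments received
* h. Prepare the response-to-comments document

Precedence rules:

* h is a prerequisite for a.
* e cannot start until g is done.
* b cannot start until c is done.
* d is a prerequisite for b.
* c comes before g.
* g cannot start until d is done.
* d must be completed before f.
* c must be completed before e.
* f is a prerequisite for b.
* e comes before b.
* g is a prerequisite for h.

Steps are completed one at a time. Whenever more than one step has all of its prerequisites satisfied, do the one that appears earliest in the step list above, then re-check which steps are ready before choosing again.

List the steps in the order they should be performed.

Nothing is required for c and d. c is listed earlier → c first.
Next only d has its prerequisites met → d.
Now f and g have their prerequisites met. f is listed earlier, so f next.
g needed c and d, now all done → g.
Ready: e and h. e is listed earlier → e.
b now also ready, so the ready set is {b, h}; b is listed earlier → b.
h needed g, now all done → h.
a needed h, now all done → a.

c → d → f → g → e → b → h → a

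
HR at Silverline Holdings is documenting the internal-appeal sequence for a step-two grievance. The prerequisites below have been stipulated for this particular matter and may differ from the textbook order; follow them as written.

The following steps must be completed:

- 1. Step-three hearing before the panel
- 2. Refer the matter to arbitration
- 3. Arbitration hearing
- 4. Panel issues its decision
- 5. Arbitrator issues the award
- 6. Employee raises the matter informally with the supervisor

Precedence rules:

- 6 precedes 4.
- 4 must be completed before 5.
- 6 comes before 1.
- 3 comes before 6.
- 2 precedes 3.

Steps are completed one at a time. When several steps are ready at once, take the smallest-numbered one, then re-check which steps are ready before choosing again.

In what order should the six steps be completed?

2, 3, 6, 1, 4, 5

Only 2 has no prerequisites, so it is first.
That leaves 3 as the only ready step → 3.
6 is the only step now ready → 6.
Ready: 1 and 4. 1 has the earlier label → 1.
That leaves 4 as the only ready step → 4.
5 is the only step now ready → 5.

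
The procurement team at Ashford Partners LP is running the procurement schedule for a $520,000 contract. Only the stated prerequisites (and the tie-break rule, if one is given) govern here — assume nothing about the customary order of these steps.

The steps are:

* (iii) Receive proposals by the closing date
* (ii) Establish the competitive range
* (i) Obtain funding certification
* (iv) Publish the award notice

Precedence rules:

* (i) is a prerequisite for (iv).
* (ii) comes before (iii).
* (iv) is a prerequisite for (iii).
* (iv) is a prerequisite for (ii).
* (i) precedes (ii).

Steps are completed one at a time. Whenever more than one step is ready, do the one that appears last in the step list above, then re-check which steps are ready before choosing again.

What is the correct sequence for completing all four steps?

(i) is the only step with nothing outstanding, so it goes first.
Next only (iv) has its prerequisites met → (iv).
Next only (ii) has its prerequisites met → (ii).
(iii) is the only step now ready → (iii).

(i), (iv), (ii), (iii)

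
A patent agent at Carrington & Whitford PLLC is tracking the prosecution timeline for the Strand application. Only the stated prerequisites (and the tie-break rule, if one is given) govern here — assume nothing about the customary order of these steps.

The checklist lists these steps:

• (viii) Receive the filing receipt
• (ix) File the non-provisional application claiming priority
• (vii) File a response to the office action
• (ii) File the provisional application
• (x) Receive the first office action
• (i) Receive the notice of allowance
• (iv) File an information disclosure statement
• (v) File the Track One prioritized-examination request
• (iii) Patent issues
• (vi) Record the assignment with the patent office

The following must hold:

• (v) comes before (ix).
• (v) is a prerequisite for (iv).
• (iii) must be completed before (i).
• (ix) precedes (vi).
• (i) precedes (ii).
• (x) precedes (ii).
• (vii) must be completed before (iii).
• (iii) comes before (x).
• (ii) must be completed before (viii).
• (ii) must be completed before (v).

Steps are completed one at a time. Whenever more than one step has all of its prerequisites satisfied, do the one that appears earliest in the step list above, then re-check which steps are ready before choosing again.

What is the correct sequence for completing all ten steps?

(vii) → (iii) → (x) → (i) → (ii) → (viii) → (v) → (ix) → (iv) → (vi)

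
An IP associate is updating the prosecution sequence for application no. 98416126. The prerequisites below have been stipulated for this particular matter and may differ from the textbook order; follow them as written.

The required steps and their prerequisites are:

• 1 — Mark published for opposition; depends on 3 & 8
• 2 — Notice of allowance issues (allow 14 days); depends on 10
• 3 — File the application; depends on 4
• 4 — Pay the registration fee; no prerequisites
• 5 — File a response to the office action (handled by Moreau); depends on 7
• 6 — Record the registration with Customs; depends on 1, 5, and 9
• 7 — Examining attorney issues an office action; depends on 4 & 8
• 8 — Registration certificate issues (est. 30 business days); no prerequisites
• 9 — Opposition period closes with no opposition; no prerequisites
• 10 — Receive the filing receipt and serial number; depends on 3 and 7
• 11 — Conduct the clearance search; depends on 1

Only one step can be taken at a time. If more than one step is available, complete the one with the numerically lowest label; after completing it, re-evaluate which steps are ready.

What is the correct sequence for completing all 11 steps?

4 → 3 → 8 → 1 → 7 → 5 → 9 → 6 → 10 → 2 → 11

4, 8 and 9 have no prerequisites; 4 has the earlier label, so 4 is first.
3 now also ready, so the ready set is {3, 8, 9}; 3 has the earlier label → 3.
8 and 9 are both available; 8 has the earlier label → 8.
Ready: 1, 7 and 9. 1 has the earlier label → 1.
11 now also ready, so the ready set is {7, 9, 11}; 7 has the earlier label → 7.
Now 5, 9, 10 and 11 have their prerequisites met. 5 has the earlier label, so 5 next.
9, 10 and 11 are all available; 9 has the earlier label → 9.
6, 10 and 11 are all available; 6 has the earlier label → 6.
10 and 11 are both available; 10 has the earlier label → 10.
2 now also ready, so the ready set is {2, 11}; 2 has the earlier label → 2.
11 needed 1, now all done → 11.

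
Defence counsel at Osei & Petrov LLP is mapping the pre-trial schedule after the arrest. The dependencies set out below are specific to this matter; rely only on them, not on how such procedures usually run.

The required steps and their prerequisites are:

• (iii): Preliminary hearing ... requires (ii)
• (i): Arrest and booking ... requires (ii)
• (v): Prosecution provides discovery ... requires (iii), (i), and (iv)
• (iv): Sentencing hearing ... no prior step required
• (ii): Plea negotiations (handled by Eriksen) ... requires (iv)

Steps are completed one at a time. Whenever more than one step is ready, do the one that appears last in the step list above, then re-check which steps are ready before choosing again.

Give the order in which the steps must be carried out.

(iv) is the only step with nothing outstanding, so it goes first.
(ii) is the only step now ready → (ii).
(i) and (iii) are both available; (i) is listed later → (i).
That leaves (iii) as the only ready step → (iii).
Next only (v) has its prerequisites met → (v).

(iv) → (ii) → (i) → (iii) → (v)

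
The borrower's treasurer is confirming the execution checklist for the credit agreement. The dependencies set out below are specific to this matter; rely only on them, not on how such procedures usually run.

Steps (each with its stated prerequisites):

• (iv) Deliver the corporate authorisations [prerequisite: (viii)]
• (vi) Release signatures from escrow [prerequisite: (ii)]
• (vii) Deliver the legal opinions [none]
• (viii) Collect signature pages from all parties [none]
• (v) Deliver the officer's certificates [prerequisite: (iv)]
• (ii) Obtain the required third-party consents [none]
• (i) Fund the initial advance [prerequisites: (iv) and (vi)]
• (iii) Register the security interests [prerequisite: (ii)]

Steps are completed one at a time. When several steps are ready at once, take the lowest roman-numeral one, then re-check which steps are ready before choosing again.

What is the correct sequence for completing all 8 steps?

(ii) → (iii) → (vi) → (vii) → (viii) → (iv) → (i) → (v)

Nothing is required for (ii), (vii) and (viii). (ii) has the earlier label → (ii) first.
(iii) and (vi) now also ready, so the ready set is {(iii), (vi), (vii), (viii)}; (iii) has the earlier label → (iii).
Ready: (vi), (vii) and (viii). (vi) has the earlier label → (vi).
(vii) and (viii) are both available; (vii) has the earlier label → (vii).
(viii) is the only step now ready → (viii).
(iv) needed (viii), now all done → (iv).
Now (i) and (v) have their prerequisites met. (i) has the earlier label, so (i) next.
(v) is the only step now ready → (v).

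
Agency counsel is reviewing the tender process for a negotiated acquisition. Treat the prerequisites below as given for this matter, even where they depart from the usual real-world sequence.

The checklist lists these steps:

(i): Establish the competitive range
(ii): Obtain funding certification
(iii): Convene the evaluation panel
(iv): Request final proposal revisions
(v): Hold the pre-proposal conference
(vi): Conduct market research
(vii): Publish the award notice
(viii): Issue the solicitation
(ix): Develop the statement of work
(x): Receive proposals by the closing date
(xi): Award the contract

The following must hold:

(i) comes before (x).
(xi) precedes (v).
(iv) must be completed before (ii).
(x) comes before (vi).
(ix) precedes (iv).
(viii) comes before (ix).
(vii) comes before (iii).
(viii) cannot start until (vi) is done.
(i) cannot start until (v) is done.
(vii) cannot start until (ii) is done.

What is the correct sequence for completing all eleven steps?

Only (xi) has no prerequisites, so it is first.
(v) needed (xi), now all done → (v).
Next only (i) has its prerequisites met → (i).
(x) is the only step now ready → (x).
Next only (vi) has its prerequisites met → (vi).
(viii) needed (vi), now all done → (viii).
Next only (ix) has its prerequisites met → (ix).
Next only (iv) has its prerequisites met → (iv).
Next only (ii) has its prerequisites met → (ii).
Next only (vii) has its prerequisites met → (vii).
That leaves (iii) as the only ready step → (iii).

(xi) (v) (i) (x) (vi) (viii) (ix) (iv) (ii) (vii) (iii)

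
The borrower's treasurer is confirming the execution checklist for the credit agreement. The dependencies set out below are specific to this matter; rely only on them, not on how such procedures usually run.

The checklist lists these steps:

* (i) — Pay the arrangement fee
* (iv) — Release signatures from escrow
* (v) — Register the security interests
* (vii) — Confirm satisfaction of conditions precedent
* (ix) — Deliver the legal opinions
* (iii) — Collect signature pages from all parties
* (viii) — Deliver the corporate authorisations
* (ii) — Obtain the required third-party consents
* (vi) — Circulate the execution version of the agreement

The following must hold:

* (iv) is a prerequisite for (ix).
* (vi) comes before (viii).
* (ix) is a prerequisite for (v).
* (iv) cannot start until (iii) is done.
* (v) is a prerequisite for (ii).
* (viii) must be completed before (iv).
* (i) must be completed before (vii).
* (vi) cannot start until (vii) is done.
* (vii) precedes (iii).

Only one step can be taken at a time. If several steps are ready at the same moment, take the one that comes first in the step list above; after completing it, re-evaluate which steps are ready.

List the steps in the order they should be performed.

Only (i) has no prerequisites, so it is first.
That leaves (vii) as the only ready step → (vii).
Ready: (iii) and (vi). (iii) is listed earlier → (iii).
That leaves (vi) as the only ready step → (vi).
That leaves (viii) as the only ready step → (viii).
That leaves (iv) as the only ready step → (iv).
(ix) needed (iv), now all done → (ix).
(v) needed (ix), now all done → (v).
That leaves (ii) as the only ready step → (ii).

(i) (vii) (iii) (vi) (viii) (iv) (ix) (v) (ii)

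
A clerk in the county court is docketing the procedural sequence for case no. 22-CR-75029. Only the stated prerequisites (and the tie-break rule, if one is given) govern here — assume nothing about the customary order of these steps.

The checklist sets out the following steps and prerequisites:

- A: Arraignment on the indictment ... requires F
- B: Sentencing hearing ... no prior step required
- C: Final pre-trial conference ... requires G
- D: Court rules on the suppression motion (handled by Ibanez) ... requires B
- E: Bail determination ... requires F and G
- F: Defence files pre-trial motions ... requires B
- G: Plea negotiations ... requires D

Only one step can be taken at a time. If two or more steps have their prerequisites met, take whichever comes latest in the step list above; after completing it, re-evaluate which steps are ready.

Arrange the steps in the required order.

Only B has no prerequisites, so it is first.
Now F and D have their prerequisites met. F is listed later, so F next.
Now D and A have their prerequisites met. D is listed later, so D next.
G now also ready, so the ready set is {G, A}; G is listed later → G.
E, C and A are all available; E is listed later → E.
Now C and A have their prerequisites met. C is listed later, so C next.
A needed F, now all done → A.

B, F, D, G, E, C, A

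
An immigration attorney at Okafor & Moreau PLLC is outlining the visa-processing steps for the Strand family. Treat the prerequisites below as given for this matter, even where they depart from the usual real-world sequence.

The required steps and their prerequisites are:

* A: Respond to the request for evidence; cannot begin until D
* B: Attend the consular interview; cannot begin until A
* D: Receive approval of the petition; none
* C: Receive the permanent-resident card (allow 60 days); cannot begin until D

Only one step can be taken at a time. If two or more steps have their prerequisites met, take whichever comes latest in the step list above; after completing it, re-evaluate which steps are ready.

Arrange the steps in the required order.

Only D has no prerequisites, so it is first.
Now C and A have their prerequisites met. C is listed later, so C next.
That leaves A as the only ready step → A.
B needed A, now all done → B.

D C A B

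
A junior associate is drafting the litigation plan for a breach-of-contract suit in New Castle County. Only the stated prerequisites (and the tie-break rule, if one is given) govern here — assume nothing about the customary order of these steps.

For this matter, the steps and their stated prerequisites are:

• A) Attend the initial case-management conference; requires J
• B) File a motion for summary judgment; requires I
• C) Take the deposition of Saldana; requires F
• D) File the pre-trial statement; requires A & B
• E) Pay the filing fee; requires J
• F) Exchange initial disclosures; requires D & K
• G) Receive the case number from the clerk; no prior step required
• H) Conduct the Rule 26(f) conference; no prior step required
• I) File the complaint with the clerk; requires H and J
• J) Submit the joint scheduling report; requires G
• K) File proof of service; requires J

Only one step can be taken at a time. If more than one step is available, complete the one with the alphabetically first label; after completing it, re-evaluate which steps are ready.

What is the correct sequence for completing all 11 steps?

Nothing is required for G and H. G has the earlier label → G first.
J now also ready, so the ready set is {H, J}; H has the earlier label → H.
That leaves J as the only ready step → J.
A, E, I and K are all available; A has the earlier label → A.
Ready: E, I and K. E has the earlier label → E.
I and K are both available; I has the earlier label → I.
Ready: B and K. B has the earlier label → B.
D now also ready, so the ready set is {D, K}; D has the earlier label → D.
K needed J, now all done → K.
F needed D and K, now all done → F.
That leaves C as the only ready step → C.

G → H → J → A → E → I → B → D → K → F → C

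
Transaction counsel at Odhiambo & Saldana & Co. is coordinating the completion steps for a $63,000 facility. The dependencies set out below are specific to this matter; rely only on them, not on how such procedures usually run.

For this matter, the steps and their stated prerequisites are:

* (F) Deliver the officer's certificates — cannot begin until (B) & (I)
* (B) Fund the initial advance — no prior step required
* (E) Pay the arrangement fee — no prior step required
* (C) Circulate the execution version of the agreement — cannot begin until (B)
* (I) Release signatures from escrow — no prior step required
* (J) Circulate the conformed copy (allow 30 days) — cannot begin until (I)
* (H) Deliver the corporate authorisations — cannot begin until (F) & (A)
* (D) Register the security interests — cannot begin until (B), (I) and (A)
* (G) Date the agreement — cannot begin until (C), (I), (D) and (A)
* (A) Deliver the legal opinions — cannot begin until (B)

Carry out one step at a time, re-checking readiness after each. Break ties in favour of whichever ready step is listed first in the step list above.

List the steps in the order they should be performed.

Nothing is required for (B), (E) and (I). (B) is listed earlier → (B) first.
(C) and (A) now also ready, so the ready set is {(E), (C), (I), (A)}; (E) is listed earlier → (E).
Now (C), (I) and (A) have their prerequisites met. (C) is listed earlier, so (C) next.
(I) and (A) are both available; (I) is listed earlier → (I).
Now (F), (J) and (A) have their prerequisites met. (F) is listed earlier, so (F) next.
Now (J) and (A) have their prerequisites met. (J) is listed earlier, so (J) next.
Next only (A) has its prerequisites met → (A).
(H) and (D) are both available; (H) is listed earlier → (H).
(D) is the only step now ready → (D).
(G) is the only step now ready → (G).

(B) (E) (C) (I) (F) (J) (A) (H) (D) (G)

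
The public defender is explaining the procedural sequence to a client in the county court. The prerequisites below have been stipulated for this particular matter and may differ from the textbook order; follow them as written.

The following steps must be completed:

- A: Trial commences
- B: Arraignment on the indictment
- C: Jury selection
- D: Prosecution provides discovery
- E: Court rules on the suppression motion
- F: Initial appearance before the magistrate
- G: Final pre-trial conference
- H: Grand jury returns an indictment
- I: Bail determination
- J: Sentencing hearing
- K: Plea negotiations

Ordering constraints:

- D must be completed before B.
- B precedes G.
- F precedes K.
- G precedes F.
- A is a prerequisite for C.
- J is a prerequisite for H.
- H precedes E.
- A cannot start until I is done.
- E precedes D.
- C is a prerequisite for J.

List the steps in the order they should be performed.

I, A, C, J, H, E, D, B, G, F, K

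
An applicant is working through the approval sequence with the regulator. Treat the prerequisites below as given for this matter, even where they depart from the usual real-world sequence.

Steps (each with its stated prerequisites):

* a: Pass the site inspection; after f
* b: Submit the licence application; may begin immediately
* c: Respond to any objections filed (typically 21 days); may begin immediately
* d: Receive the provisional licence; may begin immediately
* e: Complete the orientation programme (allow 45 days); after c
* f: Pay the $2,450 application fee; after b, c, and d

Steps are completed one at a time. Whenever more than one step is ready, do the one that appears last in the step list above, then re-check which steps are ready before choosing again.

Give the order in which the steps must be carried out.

d, c, e, b, f, a

Nothing is required for d, c and b. d is listed later → d first.
c and b are both available; c is listed later → c.
e and b are both available; e is listed later → e.
Next only b has its prerequisites met → b.
Next only f has its prerequisites met → f.
a is the only step now ready → a.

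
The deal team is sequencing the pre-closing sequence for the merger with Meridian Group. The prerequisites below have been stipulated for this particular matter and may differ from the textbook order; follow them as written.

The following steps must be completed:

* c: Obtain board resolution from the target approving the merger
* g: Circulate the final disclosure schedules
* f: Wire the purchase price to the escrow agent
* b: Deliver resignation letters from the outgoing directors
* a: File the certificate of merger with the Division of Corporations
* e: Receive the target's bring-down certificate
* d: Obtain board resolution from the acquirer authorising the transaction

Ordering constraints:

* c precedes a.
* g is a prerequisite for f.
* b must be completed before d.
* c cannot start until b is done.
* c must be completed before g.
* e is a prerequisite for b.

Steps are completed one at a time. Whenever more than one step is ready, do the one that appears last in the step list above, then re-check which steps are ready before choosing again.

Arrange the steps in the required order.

e b d c a g f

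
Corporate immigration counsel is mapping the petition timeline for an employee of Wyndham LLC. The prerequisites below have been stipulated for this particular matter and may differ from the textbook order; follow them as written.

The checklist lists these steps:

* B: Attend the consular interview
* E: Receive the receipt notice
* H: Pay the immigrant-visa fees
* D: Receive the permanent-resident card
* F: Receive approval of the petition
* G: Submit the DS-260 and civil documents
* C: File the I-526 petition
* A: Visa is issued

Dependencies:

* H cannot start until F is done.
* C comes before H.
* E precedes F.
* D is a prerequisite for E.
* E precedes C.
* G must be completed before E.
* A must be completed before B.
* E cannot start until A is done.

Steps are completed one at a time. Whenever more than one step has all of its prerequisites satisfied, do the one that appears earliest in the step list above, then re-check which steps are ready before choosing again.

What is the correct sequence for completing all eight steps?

D, G, A, B, E, F, C, H

Nothing is required for D, G and A. D is listed earlier → D first.
G and A are both available; G is listed earlier → G.
A is the only step now ready → A.
Ready: B and E. B is listed earlier → B.
Next only E has its prerequisites met → E.
Ready: F and C. F is listed earlier → F.
C is the only step now ready → C.
H is the only step now ready → H.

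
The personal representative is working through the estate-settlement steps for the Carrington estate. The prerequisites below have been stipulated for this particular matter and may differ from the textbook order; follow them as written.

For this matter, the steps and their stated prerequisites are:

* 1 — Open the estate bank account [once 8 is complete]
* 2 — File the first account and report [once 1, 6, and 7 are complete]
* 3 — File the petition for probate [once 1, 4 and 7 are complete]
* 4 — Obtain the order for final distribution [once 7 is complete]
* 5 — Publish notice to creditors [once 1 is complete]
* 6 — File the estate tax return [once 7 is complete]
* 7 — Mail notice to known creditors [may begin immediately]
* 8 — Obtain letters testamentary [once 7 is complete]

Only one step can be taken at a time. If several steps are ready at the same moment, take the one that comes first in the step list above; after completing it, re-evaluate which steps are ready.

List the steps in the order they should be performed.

7 has no prerequisites → 7 first.
Now 4, 6 and 8 have their prerequisites met. 4 is listed earlier, so 4 next.
Now 6 and 8 have their prerequisites met. 6 is listed earlier, so 6 next.
Next only 8 has its prerequisites met → 8.
1 is the only step now ready → 1.
2, 3 and 5 are all available; 2 is listed earlier → 2.
Ready: 3 and 5. 3 is listed earlier → 3.
5 is the only step now ready → 5.

7 → 4 → 6 → 8 → 1 → 2 → 3 → 5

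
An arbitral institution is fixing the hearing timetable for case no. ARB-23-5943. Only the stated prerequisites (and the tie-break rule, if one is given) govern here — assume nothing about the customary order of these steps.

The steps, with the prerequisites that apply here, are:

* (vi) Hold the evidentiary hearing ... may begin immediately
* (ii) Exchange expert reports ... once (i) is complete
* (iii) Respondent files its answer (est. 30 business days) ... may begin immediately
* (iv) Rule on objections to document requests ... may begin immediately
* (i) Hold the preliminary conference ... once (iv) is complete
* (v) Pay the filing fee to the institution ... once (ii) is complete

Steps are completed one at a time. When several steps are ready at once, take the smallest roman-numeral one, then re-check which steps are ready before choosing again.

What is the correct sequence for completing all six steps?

(iii) (iv) (i) (ii) (v) (vi)

(iii), (iv) and (vi) have no prerequisites; (iii) has the earlier label, so (iii) is first.
(iv) and (vi) are both available; (iv) has the earlier label → (iv).
Ready: (i) and (vi). (i) has the earlier label → (i).
(ii) now also ready, so the ready set is {(ii), (vi)}; (ii) has the earlier label → (ii).
(v) and (vi) are both available; (v) has the earlier label → (v).
(vi) is the only step now ready → (vi).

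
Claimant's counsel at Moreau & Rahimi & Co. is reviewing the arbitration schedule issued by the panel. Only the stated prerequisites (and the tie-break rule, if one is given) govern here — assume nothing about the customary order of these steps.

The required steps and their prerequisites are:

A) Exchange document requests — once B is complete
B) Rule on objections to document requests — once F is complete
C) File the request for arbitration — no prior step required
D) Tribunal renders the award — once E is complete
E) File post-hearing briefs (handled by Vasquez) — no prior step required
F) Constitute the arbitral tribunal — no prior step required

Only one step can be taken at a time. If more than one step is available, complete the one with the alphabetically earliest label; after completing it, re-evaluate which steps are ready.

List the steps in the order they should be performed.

C, E, D, F, B, A

Nothing is required for C, E and F. C has the earlier label → C first.
Ready: E and F. E has the earlier label → E.
D now also ready, so the ready set is {D, F}; D has the earlier label → D.
F is the only step now ready → F.
B needed F, now all done → B.
A needed B, now all done → A.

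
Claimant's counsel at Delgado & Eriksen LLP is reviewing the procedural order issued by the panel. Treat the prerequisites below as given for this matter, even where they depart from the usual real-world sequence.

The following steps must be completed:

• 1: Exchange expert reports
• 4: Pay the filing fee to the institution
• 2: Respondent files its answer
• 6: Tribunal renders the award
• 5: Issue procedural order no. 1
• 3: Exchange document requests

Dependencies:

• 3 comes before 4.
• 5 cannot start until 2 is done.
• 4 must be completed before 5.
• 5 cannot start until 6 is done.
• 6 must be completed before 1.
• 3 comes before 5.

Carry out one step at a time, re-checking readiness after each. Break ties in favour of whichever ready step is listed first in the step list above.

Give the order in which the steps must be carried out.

Nothing is required for 2, 6 and 3. 2 is listed earlier → 2 first.
6 and 3 are both available; 6 is listed earlier → 6.
1 and 3 are both available; 1 is listed earlier → 1.
3 is the only step now ready → 3.
4 is the only step now ready → 4.
Next only 5 has its prerequisites met → 5.

2, 6, 1, 3, 4, 5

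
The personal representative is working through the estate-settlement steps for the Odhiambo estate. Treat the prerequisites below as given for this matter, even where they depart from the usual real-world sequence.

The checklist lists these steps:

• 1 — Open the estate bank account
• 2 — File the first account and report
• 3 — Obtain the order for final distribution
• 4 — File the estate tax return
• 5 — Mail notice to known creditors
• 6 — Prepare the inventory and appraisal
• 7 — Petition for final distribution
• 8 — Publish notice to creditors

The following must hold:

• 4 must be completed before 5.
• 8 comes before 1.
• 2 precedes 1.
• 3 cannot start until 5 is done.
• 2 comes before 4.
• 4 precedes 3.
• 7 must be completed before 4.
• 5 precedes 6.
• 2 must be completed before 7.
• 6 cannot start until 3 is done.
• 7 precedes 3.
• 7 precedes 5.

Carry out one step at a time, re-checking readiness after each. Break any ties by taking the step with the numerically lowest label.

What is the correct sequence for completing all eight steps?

2, 7, 4, 5, 3, 6, 8, 1

2 and 8 have no prerequisites; 2 has the earlier label, so 2 is first.
7 now also ready, so the ready set is {7, 8}; 7 has the earlier label → 7.
Ready: 4 and 8. 4 has the earlier label → 4.
Ready: 5 and 8. 5 has the earlier label → 5.
3 and 8 are both available; 3 has the earlier label → 3.
Ready: 6 and 8. 6 has the earlier label → 6.
Next only 8 has its prerequisites met → 8.
1 needed 2 and 8, now all done → 1.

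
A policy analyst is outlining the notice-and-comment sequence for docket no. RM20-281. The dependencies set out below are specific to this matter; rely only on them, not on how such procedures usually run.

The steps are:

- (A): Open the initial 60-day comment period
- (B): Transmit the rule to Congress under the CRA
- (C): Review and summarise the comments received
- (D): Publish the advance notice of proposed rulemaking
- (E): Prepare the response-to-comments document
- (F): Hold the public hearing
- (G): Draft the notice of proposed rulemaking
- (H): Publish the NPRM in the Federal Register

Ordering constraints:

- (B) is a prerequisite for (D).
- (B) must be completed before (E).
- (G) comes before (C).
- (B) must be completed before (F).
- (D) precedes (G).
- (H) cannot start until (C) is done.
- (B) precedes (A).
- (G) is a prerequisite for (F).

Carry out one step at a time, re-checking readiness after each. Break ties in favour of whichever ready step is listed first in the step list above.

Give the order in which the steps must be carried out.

(B) (A) (D) (E) (G) (C) (F) (H)

(B) has no prerequisites → (B) first.
(A), (D) and (E) are all available; (A) is listed earlier → (A).
(D) and (E) are both available; (D) is listed earlier → (D).
(E) and (G) are both available; (E) is listed earlier → (E).
(G) is the only step now ready → (G).
(C) and (F) are both available; (C) is listed earlier → (C).
(H) now also ready, so the ready set is {(F), (H)}; (F) is listed earlier → (F).
(H) needed (C), now all done → (H).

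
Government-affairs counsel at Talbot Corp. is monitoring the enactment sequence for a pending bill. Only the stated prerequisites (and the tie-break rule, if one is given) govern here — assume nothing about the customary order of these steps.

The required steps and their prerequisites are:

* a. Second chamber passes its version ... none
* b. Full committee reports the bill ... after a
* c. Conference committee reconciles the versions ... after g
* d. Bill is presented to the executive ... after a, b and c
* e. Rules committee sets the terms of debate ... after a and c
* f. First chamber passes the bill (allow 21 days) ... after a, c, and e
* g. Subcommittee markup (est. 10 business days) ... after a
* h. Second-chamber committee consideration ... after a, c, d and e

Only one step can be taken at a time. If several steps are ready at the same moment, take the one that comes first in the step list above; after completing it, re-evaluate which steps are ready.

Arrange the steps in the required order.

a, b, g, c, d, e, f, h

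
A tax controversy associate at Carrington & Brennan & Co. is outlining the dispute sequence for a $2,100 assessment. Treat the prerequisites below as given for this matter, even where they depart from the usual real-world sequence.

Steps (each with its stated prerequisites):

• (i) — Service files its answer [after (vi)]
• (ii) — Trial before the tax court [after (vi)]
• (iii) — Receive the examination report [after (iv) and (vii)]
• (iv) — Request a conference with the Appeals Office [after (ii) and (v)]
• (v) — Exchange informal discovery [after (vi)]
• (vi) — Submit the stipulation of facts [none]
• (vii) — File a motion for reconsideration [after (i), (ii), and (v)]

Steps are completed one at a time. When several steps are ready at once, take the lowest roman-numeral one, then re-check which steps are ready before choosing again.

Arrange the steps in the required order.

(vi) → (i) → (ii) → (v) → (iv) → (vii) → (iii)

Only (vi) has no prerequisites, so it is first.
Ready: (i), (ii) and (v). (i) has the earlier label → (i).
Now (ii) and (v) have their prerequisites met. (ii) has the earlier label, so (ii) next.
Next only (v) has its prerequisites met → (v).
(iv) and (vii) are both available; (iv) has the earlier label → (iv).
Next only (vii) has its prerequisites met → (vii).
(iii) is the only step now ready → (iii).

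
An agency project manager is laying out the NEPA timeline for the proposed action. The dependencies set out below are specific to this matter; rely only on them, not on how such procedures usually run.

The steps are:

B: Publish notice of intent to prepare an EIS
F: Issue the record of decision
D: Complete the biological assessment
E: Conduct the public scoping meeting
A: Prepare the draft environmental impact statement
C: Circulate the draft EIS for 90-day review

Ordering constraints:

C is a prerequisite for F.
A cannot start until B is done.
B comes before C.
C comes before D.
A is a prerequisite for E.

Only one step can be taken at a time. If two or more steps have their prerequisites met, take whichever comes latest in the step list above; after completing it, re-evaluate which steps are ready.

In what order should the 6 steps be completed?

B has no prerequisites → B first.
C and A are both available; C is listed later → C.
D and F now also ready, so the ready set is {A, D, F}; A is listed later → A.
E now also ready, so the ready set is {E, D, F}; E is listed later → E.
D and F are both available; D is listed later → D.
Next only F has its prerequisites met → F.

B, C, A, E, D, F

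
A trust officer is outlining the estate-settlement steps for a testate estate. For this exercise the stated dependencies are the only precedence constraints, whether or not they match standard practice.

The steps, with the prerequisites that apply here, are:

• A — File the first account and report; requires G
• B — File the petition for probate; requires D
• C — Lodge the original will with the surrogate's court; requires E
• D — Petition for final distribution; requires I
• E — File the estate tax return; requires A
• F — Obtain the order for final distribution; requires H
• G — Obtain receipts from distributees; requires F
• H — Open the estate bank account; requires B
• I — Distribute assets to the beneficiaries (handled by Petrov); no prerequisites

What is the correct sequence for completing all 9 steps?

I is the only step with nothing outstanding, so it goes first.
D is the only step now ready → D.
B needed D, now all done → B.
H is the only step now ready → H.
F is the only step now ready → F.
Next only G has its prerequisites met → G.
Next only A has its prerequisites met → A.
E needed A, now all done → E.
Next only C has its prerequisites met → C.

I, D, B, H, F, G, A, E, C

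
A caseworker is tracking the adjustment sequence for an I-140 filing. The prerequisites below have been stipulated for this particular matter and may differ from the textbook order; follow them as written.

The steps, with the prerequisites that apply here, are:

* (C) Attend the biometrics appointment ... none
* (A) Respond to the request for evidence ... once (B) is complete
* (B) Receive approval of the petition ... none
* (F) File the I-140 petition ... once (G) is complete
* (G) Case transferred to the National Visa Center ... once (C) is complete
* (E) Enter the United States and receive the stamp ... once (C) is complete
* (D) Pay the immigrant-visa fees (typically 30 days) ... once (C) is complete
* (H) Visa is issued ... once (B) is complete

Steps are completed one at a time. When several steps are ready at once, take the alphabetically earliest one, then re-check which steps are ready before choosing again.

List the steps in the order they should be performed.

(B) and (C) have no prerequisites; (B) has the earlier label, so (B) is first.
(A) and (H) now also ready, so the ready set is {(A), (C), (H)}; (A) has the earlier label → (A).
Ready: (C) and (H). (C) has the earlier label → (C).
(D), (E) and (G) now also ready, so the ready set is {(D), (E), (G), (H)}; (D) has the earlier label → (D).
(E), (G) and (H) are all available; (E) has the earlier label → (E).
Now (G) and (H) have their prerequisites met. (G) has the earlier label, so (G) next.
(F) now also ready, so the ready set is {(F), (H)}; (F) has the earlier label → (F).
(H) is the only step now ready → (H).

(B) → (A) → (C) → (D) → (E) → (G) → (F) → (H)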